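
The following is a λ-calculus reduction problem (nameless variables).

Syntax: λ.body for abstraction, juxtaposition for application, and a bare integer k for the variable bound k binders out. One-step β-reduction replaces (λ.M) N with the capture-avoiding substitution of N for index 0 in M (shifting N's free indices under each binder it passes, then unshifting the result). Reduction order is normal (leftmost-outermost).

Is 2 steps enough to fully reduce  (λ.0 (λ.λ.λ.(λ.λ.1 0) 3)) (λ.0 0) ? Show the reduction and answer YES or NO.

  start: (λ.0 (λ.λ.λ.(λ.λ.1 0) 3)) (λ.0 0)
  [1] (λ.0 0) (λ.λ.λ.(λ.λ.1 0) (λ.0 0))
  [2] (λ.λ.λ.(λ.λ.1 0) (λ.0 0)) (λ.λ.λ.(λ.λ.1 0) (λ.0 0))

Answer: NO — after 2 steps the term is (λ.λ.λ.(λ.λ.1 0) (λ.0 0)) (λ.λ.λ.(λ.λ.1 0) (λ.0 0)), not yet normal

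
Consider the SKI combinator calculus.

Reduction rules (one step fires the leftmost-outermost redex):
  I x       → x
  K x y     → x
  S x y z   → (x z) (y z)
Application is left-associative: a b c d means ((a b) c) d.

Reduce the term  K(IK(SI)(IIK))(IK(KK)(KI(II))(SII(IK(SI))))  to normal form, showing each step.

Answer: normal form = SI  (in 3 steps)

Reduction:
  start: K(IK(SI)(IIK))(IK(KK)(KI(II))(SII(IK(SI))))
  step 1: IK(SI)(IIK)
  step 2: K(SI)(IIK)
  step 3: SI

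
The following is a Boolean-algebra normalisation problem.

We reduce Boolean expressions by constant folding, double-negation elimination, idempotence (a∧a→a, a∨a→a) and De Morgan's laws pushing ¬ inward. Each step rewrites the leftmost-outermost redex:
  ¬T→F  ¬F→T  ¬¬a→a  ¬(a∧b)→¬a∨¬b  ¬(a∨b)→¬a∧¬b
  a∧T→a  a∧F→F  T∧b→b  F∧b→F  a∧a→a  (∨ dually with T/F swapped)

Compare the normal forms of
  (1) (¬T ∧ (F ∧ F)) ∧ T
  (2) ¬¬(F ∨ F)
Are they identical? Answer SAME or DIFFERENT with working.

Term A:
  start: (¬T ∧ (F ∧ F)) ∧ T
  →1  ¬T ∧ (F ∧ F)
  →2  F ∧ (F ∧ F)
  →3  F

Term B:
  start: ¬¬(F ∨ F)
  →1  F ∨ F
  →2  F

Answer: SAME — A ⇓ F, B ⇓ F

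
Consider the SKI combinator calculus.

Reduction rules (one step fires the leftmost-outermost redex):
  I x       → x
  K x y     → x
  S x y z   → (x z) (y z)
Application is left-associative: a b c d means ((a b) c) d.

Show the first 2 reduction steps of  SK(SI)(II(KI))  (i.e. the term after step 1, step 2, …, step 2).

Answer: after 2 steps: II(KI)

Reduction:
  start: SK(SI)(II(KI))
  step 1: K(II(KI))(SI(II(KI)))
  step 2: II(KI)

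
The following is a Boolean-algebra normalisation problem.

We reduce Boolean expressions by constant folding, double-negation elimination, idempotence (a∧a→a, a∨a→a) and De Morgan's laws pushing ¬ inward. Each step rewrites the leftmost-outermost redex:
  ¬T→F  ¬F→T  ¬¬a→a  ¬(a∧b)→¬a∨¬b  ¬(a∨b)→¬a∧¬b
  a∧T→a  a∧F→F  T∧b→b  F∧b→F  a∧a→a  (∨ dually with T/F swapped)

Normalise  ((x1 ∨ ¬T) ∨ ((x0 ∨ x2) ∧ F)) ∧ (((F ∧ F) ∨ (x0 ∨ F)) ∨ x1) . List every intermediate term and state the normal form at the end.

  start: ((x1 ∨ ¬T) ∨ ((x0 ∨ x2) ∧ F)) ∧ (((F ∧ F) ∨ (x0 ∨ F)) ∨ x1)
  step 1: ((x1 ∨ F) ∨ ((x0 ∨ x2) ∧ F)) ∧ (((F ∧ F) ∨ (x0 ∨ F)) ∨ x1)
  step 2: (x1 ∨ ((x0 ∨ x2) ∧ F)) ∧ (((F ∧ F) ∨ (x0 ∨ F)) ∨ x1)
  step 3: (x1 ∨ F) ∧ (((F ∧ F) ∨ (x0 ∨ F)) ∨ x1)
  step 4: x1 ∧ (((F ∧ F) ∨ (x0 ∨ F)) ∨ x1)
  step 5: x1 ∧ ((F ∨ (x0 ∨ F)) ∨ x1)
  step 6: x1 ∧ ((x0 ∨ F) ∨ x1)
  step 7: x1 ∧ (x0 ∨ x1)

Answer: normal form = x1 ∧ (x0 ∨ x1)  (in 7 steps)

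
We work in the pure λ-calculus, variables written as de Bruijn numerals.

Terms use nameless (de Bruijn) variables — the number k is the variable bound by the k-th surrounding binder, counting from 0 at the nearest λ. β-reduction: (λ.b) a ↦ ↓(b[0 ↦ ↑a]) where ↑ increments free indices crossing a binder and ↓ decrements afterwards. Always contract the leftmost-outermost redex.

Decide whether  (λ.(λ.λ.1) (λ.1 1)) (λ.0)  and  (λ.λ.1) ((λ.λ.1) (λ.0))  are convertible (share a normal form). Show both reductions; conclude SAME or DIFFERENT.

Term A:
  start: (λ.(λ.λ.1) (λ.1 1)) (λ.0)
  step 1: (λ.λ.1) (λ.(λ.0) (λ.0))
  step 2: λ.λ.(λ.0) (λ.0)
  step 3: λ.λ.λ.0

Term B:
  start: (λ.λ.1) ((λ.λ.1) (λ.0))
  step 1: λ.(λ.λ.1) (λ.0)
  step 2: λ.λ.λ.0

Answer: SAME — A ⇓ λ.λ.λ.0, B ⇓ λ.λ.λ.0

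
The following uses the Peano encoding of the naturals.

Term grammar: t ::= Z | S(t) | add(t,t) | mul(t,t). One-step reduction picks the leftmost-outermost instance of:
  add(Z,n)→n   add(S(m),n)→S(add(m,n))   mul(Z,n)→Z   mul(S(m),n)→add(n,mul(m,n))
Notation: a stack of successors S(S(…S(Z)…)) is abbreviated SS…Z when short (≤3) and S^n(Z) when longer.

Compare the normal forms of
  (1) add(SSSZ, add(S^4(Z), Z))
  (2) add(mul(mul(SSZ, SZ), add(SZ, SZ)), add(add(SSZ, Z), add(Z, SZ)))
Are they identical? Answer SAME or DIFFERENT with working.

Answer: SAME — A ⇓ S^7(Z), B ⇓ S^7(Z)

Reduction:
Term A:
  start: add(SSSZ, add(S^4(Z), Z))
  step 1: S(add(SSZ, add(S^4(Z), Z)))
  step 2: S(S(add(SZ, add(S^4(Z), Z))))
  step 3: S(S(S(add(Z, add(S^4(Z), Z)))))
  step 4: S(S(S(add(S^4(Z), Z))))
  step 5: S(S(S(S(add(SSSZ, Z)))))
  step 6: S(S(S(S(S(add(SSZ, Z))))))
  step 7: S(S(S(S(S(S(add(SZ, Z)))))))
  step 8: S(S(S(S(S(S(S(add(Z, Z))))))))
  step 9: S^7(Z)

Term B:
  start: add(mul(mul(SSZ, SZ), add(SZ, SZ)), add(add(SSZ, Z), add(Z, SZ)))
  step 1: add(mul(add(SZ, mul(SZ, SZ)), add(SZ, SZ)), add(add(SSZ, Z), add(Z, SZ)))
  step 2: add(mul(S(add(Z, mul(SZ, SZ))), add(SZ, SZ)), add(add(SSZ, Z), add(Z, SZ)))
  step 3: add(add(add(SZ, SZ), mul(add(Z, mul(SZ, SZ)), add(SZ, SZ))), add(add(SSZ, Z), add(Z, SZ)))
  step 4: add(add(S(add(Z, SZ)), mul(add(Z, mul(SZ, SZ)), add(SZ, SZ))), add(add(SSZ, Z), add(Z, SZ)))
  step 5: add(S(add(add(Z, SZ), mul(add(Z, mul(SZ, SZ)), add(SZ, SZ)))), add(add(SSZ, Z), add(Z, SZ)))
  step 6: S(add(add(add(Z, SZ), mul(add(Z, mul(SZ, SZ)), add(SZ, SZ))), add(add(SSZ, Z), add(Z, SZ))))
  step 7: S(add(add(SZ, mul(add(Z, mul(SZ, SZ)), add(SZ, SZ))), add(add(SSZ, Z), add(Z, SZ))))
  step 8: S(add(S(add(Z, mul(add(Z, mul(SZ, SZ)), add(SZ, SZ)))), add(add(SSZ, Z), add(Z, SZ))))
  step 9: S(S(add(add(Z, mul(add(Z, mul(SZ, SZ)), add(SZ, SZ))), add(add(SSZ, Z), add(Z, SZ)))))
  step 10: S(S(add(mul(add(Z, mul(SZ, SZ)), add(SZ, SZ)), add(add(SSZ, Z), add(Z, SZ)))))
  step 11: S(S(add(mul(mul(SZ, SZ), add(SZ, SZ)), add(add(SSZ, Z), add(Z, SZ)))))
  step 12: S(S(add(mul(add(SZ, mul(Z, SZ)), add(SZ, SZ)), add(add(SSZ, Z), add(Z, SZ)))))
  step 13: S(S(add(mul(S(add(Z, mul(Z, SZ))), add(SZ, SZ)), add(add(SSZ, Z), add(Z, SZ)))))
  step 14: S(S(add(add(add(SZ, SZ), mul(add(Z, mul(Z, SZ)), add(SZ, SZ))), add(add(SSZ, Z), add(Z, SZ)))))
  step 15: S(S(add(add(S(add(Z, SZ)), mul(add(Z, mul(Z, SZ)), add(SZ, SZ))), add(add(SSZ, Z), add(Z, SZ)))))
  step 16: S(S(add(S(add(add(Z, SZ), mul(add(Z, mul(Z, SZ)), add(SZ, SZ)))), add(add(SSZ, Z), add(Z, SZ)))))
  step 17: S(S(S(add(add(add(Z, SZ), mul(add(Z, mul(Z, SZ)), add(SZ, SZ))), add(add(SSZ, Z), add(Z, SZ))))))
  step 18: S(S(S(add(add(SZ, mul(add(Z, mul(Z, SZ)), add(SZ, SZ))), add(add(SSZ, Z), add(Z, SZ))))))
  step 19: S(S(S(add(S(add(Z, mul(add(Z, mul(Z, SZ)), add(SZ, SZ)))), add(add(SSZ, Z), add(Z, SZ))))))
  step 20: S(S(S(S(add(add(Z, mul(add(Z, mul(Z, SZ)), add(SZ, SZ))), add(add(SSZ, Z), add(Z, SZ)))))))
  step 21: S(S(S(S(add(mul(add(Z, mul(Z, SZ)), add(SZ, SZ)), add(add(SSZ, Z), add(Z, SZ)))))))
  step 22: S(S(S(S(add(mul(mul(Z, SZ), add(SZ, SZ)), add(add(SSZ, Z), add(Z, SZ)))))))
  step 23: S(S(S(S(add(mul(Z, add(SZ, SZ)), add(add(SSZ, Z), add(Z, SZ)))))))
  step 24: S(S(S(S(add(Z, add(add(SSZ, Z), add(Z, SZ)))))))
  step 25: S(S(S(S(add(add(SSZ, Z), add(Z, SZ))))))
  step 26: S(S(S(S(add(S(add(SZ, Z)), add(Z, SZ))))))
  step 27: S(S(S(S(S(add(add(SZ, Z), add(Z, SZ)))))))
  step 28: S(S(S(S(S(add(S(add(Z, Z)), add(Z, SZ)))))))
  step 29: S(S(S(S(S(S(add(add(Z, Z), add(Z, SZ))))))))
  step 30: S(S(S(S(S(S(add(Z, add(Z, SZ))))))))
  step 31: S(S(S(S(S(S(add(Z, SZ)))))))
  step 32: S^7(Z)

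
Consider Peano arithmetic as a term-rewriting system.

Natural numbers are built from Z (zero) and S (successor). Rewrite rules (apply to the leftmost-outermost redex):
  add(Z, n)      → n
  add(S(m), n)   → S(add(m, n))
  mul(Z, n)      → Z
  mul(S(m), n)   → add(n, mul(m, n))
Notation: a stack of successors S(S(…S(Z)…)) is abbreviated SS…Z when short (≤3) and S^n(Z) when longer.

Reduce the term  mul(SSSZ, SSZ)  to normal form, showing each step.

Answer: normal form = S^6(Z)  (in 13 steps)

Reduction:
  start: mul(SSSZ, SSZ)
  step 1: add(SSZ, mul(SSZ, SSZ))
  step 2: S(add(SZ, mul(SSZ, SSZ)))
  step 3: S(S(add(Z, mul(SSZ, SSZ))))
  step 4: S(S(mul(SSZ, SSZ)))
  step 5: S(S(add(SSZ, mul(SZ, SSZ))))
  step 6: S(S(S(add(SZ, mul(SZ, SSZ)))))
  step 7: S(S(S(S(add(Z, mul(SZ, SSZ))))))
  step 8: S(S(S(S(mul(SZ, SSZ)))))
  step 9: S(S(S(S(add(SSZ, mul(Z, SSZ))))))
  step 10: S(S(S(S(S(add(SZ, mul(Z, SSZ)))))))
  step 11: S(S(S(S(S(S(add(Z, mul(Z, SSZ))))))))
  step 12: S(S(S(S(S(S(mul(Z, SSZ)))))))
  step 13: S^6(Z)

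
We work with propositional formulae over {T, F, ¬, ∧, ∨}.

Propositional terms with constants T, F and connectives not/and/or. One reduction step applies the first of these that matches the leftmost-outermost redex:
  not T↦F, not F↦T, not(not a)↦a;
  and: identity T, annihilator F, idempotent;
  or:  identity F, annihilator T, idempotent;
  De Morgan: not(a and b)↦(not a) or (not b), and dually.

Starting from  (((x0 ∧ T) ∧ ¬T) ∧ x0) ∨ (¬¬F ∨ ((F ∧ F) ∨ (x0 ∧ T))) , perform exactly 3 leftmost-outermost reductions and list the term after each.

  start: (((x0 ∧ T) ∧ ¬T) ∧ x0) ∨ (¬¬F ∨ ((F ∧ F) ∨ (x0 ∧ T)))
  →1  ((x0 ∧ ¬T) ∧ x0) ∨ (¬¬F ∨ ((F ∧ F) ∨ (x0 ∧ T)))
  →2  ((x0 ∧ F) ∧ x0) ∨ (¬¬F ∨ ((F ∧ F) ∨ (x0 ∧ T)))
  →3  (F ∧ x0) ∨ (¬¬F ∨ ((F ∧ F) ∨ (x0 ∧ T)))

Answer: after 3 steps: (F ∧ x0) ∨ (¬¬F ∨ ((F ∧ F) ∨ (x0 ∧ T)))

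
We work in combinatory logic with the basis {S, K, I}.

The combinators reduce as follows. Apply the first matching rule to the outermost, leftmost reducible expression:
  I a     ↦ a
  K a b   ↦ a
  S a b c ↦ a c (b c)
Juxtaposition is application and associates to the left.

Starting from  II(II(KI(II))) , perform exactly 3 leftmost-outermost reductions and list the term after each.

  start: II(II(KI(II)))
  step 1: I(II(KI(II)))
  step 2: II(KI(II))
  step 3: I(KI(II))

Answer: after 3 steps: I(KI(II))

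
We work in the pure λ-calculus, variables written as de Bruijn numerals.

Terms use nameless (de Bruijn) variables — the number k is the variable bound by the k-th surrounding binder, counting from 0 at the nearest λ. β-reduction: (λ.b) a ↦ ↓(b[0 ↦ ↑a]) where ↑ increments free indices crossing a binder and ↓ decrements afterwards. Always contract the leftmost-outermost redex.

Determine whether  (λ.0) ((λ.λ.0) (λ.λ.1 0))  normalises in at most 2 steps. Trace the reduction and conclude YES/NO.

  start: (λ.0) ((λ.λ.0) (λ.λ.1 0))
  step 1: (λ.λ.0) (λ.λ.1 0)
  step 2: λ.0

Answer: YES — reaches normal form λ.0 in 2 ≤ 2 steps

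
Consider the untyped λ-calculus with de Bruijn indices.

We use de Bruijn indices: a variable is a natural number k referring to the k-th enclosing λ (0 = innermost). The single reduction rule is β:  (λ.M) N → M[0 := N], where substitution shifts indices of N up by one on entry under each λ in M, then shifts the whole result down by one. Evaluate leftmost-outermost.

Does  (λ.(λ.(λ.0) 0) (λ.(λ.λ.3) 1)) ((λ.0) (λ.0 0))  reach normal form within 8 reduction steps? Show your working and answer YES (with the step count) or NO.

Answer: YES — reaches normal form λ.λ.λ.0 0 in 5 ≤ 8 steps

Reduction:
  start: (λ.(λ.(λ.0) 0) (λ.(λ.λ.3) 1)) ((λ.0) (λ.0 0))
  →1  (λ.(λ.0) 0) (λ.(λ.λ.(λ.0) (λ.0 0)) ((λ.0) (λ.0 0)))
  →2  (λ.0) (λ.(λ.λ.(λ.0) (λ.0 0)) ((λ.0) (λ.0 0)))
  →3  λ.(λ.λ.(λ.0) (λ.0 0)) ((λ.0) (λ.0 0))
  →4  λ.λ.(λ.0) (λ.0 0)
  →5  λ.λ.λ.0 0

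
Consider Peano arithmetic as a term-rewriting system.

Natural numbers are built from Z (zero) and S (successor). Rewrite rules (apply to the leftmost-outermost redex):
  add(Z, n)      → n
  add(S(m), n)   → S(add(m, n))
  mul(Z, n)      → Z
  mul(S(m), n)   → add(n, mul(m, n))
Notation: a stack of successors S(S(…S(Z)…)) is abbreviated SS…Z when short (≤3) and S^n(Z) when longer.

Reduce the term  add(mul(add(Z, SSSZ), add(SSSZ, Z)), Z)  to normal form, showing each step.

Answer: normal form = S^9(Z)  (in 39 steps)

Working:
  start: add(mul(add(Z, SSSZ), add(SSSZ, Z)), Z)
  →1  add(mul(SSSZ, add(SSSZ, Z)), Z)
  →2  add(add(add(SSSZ, Z), mul(SSZ, add(SSSZ, Z))), Z)
  →3  add(add(S(add(SSZ, Z)), mul(SSZ, add(SSSZ, Z))), Z)
  →4  add(S(add(add(SSZ, Z), mul(SSZ, add(SSSZ, Z)))), Z)
  →5  S(add(add(add(SSZ, Z), mul(SSZ, add(SSSZ, Z))), Z))
  →6  S(add(add(S(add(SZ, Z)), mul(SSZ, add(SSSZ, Z))), Z))
  →7  S(add(S(add(add(SZ, Z), mul(SSZ, add(SSSZ, Z)))), Z))
  →8  S(S(add(add(add(SZ, Z), mul(SSZ, add(SSSZ, Z))), Z)))
  →9  S(S(add(add(S(add(Z, Z)), mul(SSZ, add(SSSZ, Z))), Z)))
  →10  S(S(add(S(add(add(Z, Z), mul(SSZ, add(SSSZ, Z)))), Z)))
  →11  S(S(S(add(add(add(Z, Z), mul(SSZ, add(SSSZ, Z))), Z))))
  →12  S(S(S(add(add(Z, mul(SSZ, add(SSSZ, Z))), Z))))
  →13  S(S(S(add(mul(SSZ, add(SSSZ, Z)), Z))))
  →14  S(S(S(add(add(add(SSSZ, Z), mul(SZ, add(SSSZ, Z))), Z))))
  →15  S(S(S(add(add(S(add(SSZ, Z)), mul(SZ, add(SSSZ, Z))), Z))))
  →16  S(S(S(add(S(add(add(SSZ, Z), mul(SZ, add(SSSZ, Z)))), Z))))
  →17  S(S(S(S(add(add(add(SSZ, Z), mul(SZ, add(SSSZ, Z))), Z)))))
  →18  S(S(S(S(add(add(S(add(SZ, Z)), mul(SZ, add(SSSZ, Z))), Z)))))
  →19  S(S(S(S(add(S(add(add(SZ, Z), mul(SZ, add(SSSZ, Z)))), Z)))))
  →20  S(S(S(S(S(add(add(add(SZ, Z), mul(SZ, add(SSSZ, Z))), Z))))))
  →21  S(S(S(S(S(add(add(S(add(Z, Z)), mul(SZ, add(SSSZ, Z))), Z))))))
  →22  S(S(S(S(S(add(S(add(add(Z, Z), mul(SZ, add(SSSZ, Z)))), Z))))))
  →23  S(S(S(S(S(S(add(add(add(Z, Z), mul(SZ, add(SSSZ, Z))), Z)))))))
  →24  S(S(S(S(S(S(add(add(Z, mul(SZ, add(SSSZ, Z))), Z)))))))
  →25  S(S(S(S(S(S(add(mul(SZ, add(SSSZ, Z)), Z)))))))
  →26  S(S(S(S(S(S(add(add(add(SSSZ, Z), mul(Z, add(SSSZ, Z))), Z)))))))
  →27  S(S(S(S(S(S(add(add(S(add(SSZ, Z)), mul(Z, add(SSSZ, Z))), Z)))))))
  →28  S(S(S(S(S(S(add(S(add(add(SSZ, Z), mul(Z, add(SSSZ, Z)))), Z)))))))
  →29  S(S(S(S(S(S(S(add(add(add(SSZ, Z), mul(Z, add(SSSZ, Z))), Z))))))))
  →30  S(S(S(S(S(S(S(add(add(S(add(SZ, Z)), mul(Z, add(SSSZ, Z))), Z))))))))
  →31  S(S(S(S(S(S(S(add(S(add(add(SZ, Z), mul(Z, add(SSSZ, Z)))), Z))))))))
  →32  S(S(S(S(S(S(S(S(add(add(add(SZ, Z), mul(Z, add(SSSZ, Z))), Z)))))))))
  →33  S(S(S(S(S(S(S(S(add(add(S(add(Z, Z)), mul(Z, add(SSSZ, Z))), Z)))))))))
  →34  S(S(S(S(S(S(S(S(add(S(add(add(Z, Z), mul(Z, add(SSSZ, Z)))), Z)))))))))
  →35  S(S(S(S(S(S(S(S(S(add(add(add(Z, Z), mul(Z, add(SSSZ, Z))), Z))))))))))
  →36  S(S(S(S(S(S(S(S(S(add(add(Z, mul(Z, add(SSSZ, Z))), Z))))))))))
  →37  S(S(S(S(S(S(S(S(S(add(mul(Z, add(SSSZ, Z)), Z))))))))))
  →38  S(S(S(S(S(S(S(S(S(add(Z, Z))))))))))
  →39  S^9(Z)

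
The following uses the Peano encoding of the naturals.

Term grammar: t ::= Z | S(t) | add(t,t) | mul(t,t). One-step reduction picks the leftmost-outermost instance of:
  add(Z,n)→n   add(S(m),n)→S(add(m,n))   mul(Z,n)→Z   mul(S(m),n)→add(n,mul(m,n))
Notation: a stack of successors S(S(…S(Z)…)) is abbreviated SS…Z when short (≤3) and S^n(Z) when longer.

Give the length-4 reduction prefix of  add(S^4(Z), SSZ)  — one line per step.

Answer: after 4 steps: S(S(S(S(add(Z, SSZ)))))

Derivation:
  start: add(S^4(Z), SSZ)
  [1] S(add(SSSZ, SSZ))
  [2] S(S(add(SSZ, SSZ)))
  [3] S(S(S(add(SZ, SSZ))))
  [4] S(S(S(S(add(Z, SSZ)))))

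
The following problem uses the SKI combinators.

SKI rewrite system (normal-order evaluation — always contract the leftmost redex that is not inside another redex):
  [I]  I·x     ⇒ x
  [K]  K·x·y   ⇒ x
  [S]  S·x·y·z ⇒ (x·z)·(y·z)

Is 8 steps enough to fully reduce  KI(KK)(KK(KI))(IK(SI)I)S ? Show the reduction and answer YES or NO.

Answer: YES — reaches normal form SI in 6 ≤ 8 steps

Derivation:
  start: KI(KK)(KK(KI))(IK(SI)I)S
  [1] I(KK(KI))(IK(SI)I)S
  [2] KK(KI)(IK(SI)I)S
  [3] K(IK(SI)I)S
  [4] IK(SI)I
  [5] K(SI)I
  [6] SI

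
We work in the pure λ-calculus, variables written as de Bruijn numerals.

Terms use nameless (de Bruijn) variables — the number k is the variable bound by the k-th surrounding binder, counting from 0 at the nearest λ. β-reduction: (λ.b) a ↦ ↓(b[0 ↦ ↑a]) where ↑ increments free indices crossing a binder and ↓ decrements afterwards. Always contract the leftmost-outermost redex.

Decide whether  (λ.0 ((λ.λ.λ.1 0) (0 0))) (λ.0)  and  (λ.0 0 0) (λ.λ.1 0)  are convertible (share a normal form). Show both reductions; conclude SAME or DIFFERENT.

Answer: SAME — A ⇓ λ.λ.1 0, B ⇓ λ.λ.1 0

Derivation:
Term A:
  start: (λ.0 ((λ.λ.λ.1 0) (0 0))) (λ.0)
  step 1: (λ.0) ((λ.λ.λ.1 0) ((λ.0) (λ.0)))
  step 2: (λ.λ.λ.1 0) ((λ.0) (λ.0))
  step 3: λ.λ.1 0

Term B:
  start: (λ.0 0 0) (λ.λ.1 0)
  step 1: (λ.λ.1 0) (λ.λ.1 0) (λ.λ.1 0)
  step 2: (λ.(λ.λ.1 0) 0) (λ.λ.1 0)
  step 3: (λ.λ.1 0) (λ.λ.1 0)
  step 4: λ.(λ.λ.1 0) 0
  step 5: λ.λ.1 0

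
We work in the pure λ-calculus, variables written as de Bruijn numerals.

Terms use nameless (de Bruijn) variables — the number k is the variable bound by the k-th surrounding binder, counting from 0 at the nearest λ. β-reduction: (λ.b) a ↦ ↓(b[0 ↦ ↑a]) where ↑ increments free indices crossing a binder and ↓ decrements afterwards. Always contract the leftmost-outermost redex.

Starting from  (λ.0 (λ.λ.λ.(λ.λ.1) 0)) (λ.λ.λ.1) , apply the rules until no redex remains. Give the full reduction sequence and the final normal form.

  start: (λ.0 (λ.λ.λ.(λ.λ.1) 0)) (λ.λ.λ.1)
  step 1: (λ.λ.λ.1) (λ.λ.λ.(λ.λ.1) 0)
  step 2: λ.λ.1

Answer: normal form = λ.λ.1  (in 2 steps)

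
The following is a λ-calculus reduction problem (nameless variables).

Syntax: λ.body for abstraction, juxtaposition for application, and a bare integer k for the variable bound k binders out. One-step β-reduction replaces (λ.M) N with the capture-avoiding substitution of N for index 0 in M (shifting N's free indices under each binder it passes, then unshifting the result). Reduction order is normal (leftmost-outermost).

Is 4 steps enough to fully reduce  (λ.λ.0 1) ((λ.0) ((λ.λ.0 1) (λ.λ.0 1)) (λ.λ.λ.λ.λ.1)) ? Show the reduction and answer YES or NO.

Answer: NO — after 4 steps the term is λ.0 ((λ.λ.λ.λ.λ.1) (λ.λ.0 1)), not yet normal

Reduction:
  start: (λ.λ.0 1) ((λ.0) ((λ.λ.0 1) (λ.λ.0 1)) (λ.λ.λ.λ.λ.1))
  step 1: λ.0 ((λ.0) ((λ.λ.0 1) (λ.λ.0 1)) (λ.λ.λ.λ.λ.1))
  step 2: λ.0 ((λ.λ.0 1) (λ.λ.0 1) (λ.λ.λ.λ.λ.1))
  step 3: λ.0 ((λ.0 (λ.λ.0 1)) (λ.λ.λ.λ.λ.1))
  step 4: λ.0 ((λ.λ.λ.λ.λ.1) (λ.λ.0 1))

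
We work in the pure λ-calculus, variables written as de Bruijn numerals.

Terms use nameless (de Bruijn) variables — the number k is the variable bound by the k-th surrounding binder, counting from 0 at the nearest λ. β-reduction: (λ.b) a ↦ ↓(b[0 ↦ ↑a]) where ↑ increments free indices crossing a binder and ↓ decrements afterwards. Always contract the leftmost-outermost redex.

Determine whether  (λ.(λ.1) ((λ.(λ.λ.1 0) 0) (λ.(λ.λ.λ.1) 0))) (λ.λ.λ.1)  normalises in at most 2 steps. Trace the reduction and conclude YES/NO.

  start: (λ.(λ.1) ((λ.(λ.λ.1 0) 0) (λ.(λ.λ.λ.1) 0))) (λ.λ.λ.1)
  step 1: (λ.λ.λ.λ.1) ((λ.(λ.λ.1 0) 0) (λ.(λ.λ.λ.1) 0))
  step 2: λ.λ.λ.1

Answer: YES — reaches normal form λ.λ.λ.1 in 2 ≤ 2 steps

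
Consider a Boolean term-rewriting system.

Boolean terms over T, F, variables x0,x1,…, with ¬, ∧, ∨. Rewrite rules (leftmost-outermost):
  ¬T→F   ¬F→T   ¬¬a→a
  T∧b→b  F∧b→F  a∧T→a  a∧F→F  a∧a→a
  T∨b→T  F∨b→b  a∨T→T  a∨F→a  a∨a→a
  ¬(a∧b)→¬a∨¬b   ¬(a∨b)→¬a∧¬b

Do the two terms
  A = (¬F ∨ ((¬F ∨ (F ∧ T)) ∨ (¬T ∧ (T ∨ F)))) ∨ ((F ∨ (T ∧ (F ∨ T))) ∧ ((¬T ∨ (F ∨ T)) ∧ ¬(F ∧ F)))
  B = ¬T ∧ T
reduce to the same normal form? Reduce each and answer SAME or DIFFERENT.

Term A:
  start: (¬F ∨ ((¬F ∨ (F ∧ T)) ∨ (¬T ∧ (T ∨ F)))) ∨ ((F ∨ (T ∧ (F ∨ T))) ∧ ((¬T ∨ (F ∨ T)) ∧ ¬(F ∧ F)))
  step 1: (T ∨ ((¬F ∨ (F ∧ T)) ∨ (¬T ∧ (T ∨ F)))) ∨ ((F ∨ (T ∧ (F ∨ T))) ∧ ((¬T ∨ (F ∨ T)) ∧ ¬(F ∧ F)))
  step 2: T ∨ ((F ∨ (T ∧ (F ∨ T))) ∧ ((¬T ∨ (F ∨ T)) ∧ ¬(F ∧ F)))
  step 3: T

Term B:
  start: ¬T ∧ T
  step 1: ¬T
  step 2: F

Answer: DIFFERENT — A ⇓ T, B ⇓ F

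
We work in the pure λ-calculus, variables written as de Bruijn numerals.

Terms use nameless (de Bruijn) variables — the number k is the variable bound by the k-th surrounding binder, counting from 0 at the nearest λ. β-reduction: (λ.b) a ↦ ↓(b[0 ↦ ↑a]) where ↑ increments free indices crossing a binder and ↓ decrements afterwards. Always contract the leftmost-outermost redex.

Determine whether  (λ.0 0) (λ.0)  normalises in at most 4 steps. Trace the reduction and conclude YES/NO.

Answer: YES — reaches normal form λ.0 in 2 ≤ 4 steps

Working:
  start: (λ.0 0) (λ.0)
  →1  (λ.0) (λ.0)
  →2  λ.0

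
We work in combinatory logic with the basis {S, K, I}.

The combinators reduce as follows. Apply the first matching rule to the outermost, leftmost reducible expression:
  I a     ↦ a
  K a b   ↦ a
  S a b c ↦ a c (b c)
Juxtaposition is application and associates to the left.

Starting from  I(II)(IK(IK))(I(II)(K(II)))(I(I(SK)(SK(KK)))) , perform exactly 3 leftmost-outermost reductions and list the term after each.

Answer: after 3 steps: IK(IK)(I(II)(K(II)))(I(I(SK)(SK(KK))))

Reduction:
  start: I(II)(IK(IK))(I(II)(K(II)))(I(I(SK)(SK(KK))))
  step 1: II(IK(IK))(I(II)(K(II)))(I(I(SK)(SK(KK))))
  step 2: I(IK(IK))(I(II)(K(II)))(I(I(SK)(SK(KK))))
  step 3: IK(IK)(I(II)(K(II)))(I(I(SK)(SK(KK))))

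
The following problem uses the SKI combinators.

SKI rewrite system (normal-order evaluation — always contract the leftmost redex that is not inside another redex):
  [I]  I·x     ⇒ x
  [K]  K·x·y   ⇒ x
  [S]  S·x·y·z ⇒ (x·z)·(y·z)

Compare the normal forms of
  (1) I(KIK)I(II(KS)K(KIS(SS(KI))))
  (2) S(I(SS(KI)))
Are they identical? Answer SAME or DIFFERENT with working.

Answer: SAME — A ⇓ S(SS(KI)), B ⇓ S(SS(KI))

Derivation:
Term A:
  start: I(KIK)I(II(KS)K(KIS(SS(KI))))
  →1  KIKI(II(KS)K(KIS(SS(KI))))
  →2  II(II(KS)K(KIS(SS(KI))))
  →3  I(II(KS)K(KIS(SS(KI))))
  →4  II(KS)K(KIS(SS(KI)))
  →5  I(KS)K(KIS(SS(KI)))
  →6  KSK(KIS(SS(KI)))
  →7  S(KIS(SS(KI)))
  →8  S(I(SS(KI)))
  →9  S(SS(KI))

Term B:
  start: S(I(SS(KI)))
  →1  S(SS(KI))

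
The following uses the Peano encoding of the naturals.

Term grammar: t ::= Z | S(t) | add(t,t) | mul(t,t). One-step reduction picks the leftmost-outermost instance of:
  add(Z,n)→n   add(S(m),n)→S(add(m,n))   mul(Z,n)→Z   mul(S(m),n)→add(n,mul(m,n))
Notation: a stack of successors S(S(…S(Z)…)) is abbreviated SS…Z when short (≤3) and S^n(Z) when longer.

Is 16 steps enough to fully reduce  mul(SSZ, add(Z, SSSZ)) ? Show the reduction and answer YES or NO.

Answer: YES — reaches normal form S^6(Z) in 13 ≤ 16 steps

Derivation:
  start: mul(SSZ, add(Z, SSSZ))
  [1] add(add(Z, SSSZ), mul(SZ, add(Z, SSSZ)))
  [2] add(SSSZ, mul(SZ, add(Z, SSSZ)))
  [3] S(add(SSZ, mul(SZ, add(Z, SSSZ))))
  [4] S(S(add(SZ, mul(SZ, add(Z, SSSZ)))))
  [5] S(S(S(add(Z, mul(SZ, add(Z, SSSZ))))))
  [6] S(S(S(mul(SZ, add(Z, SSSZ)))))
  [7] S(S(S(add(add(Z, SSSZ), mul(Z, add(Z, SSSZ))))))
  [8] S(S(S(add(SSSZ, mul(Z, add(Z, SSSZ))))))
  [9] S(S(S(S(add(SSZ, mul(Z, add(Z, SSSZ)))))))
  [10] S(S(S(S(S(add(SZ, mul(Z, add(Z, SSSZ))))))))
  [11] S(S(S(S(S(S(add(Z, mul(Z, add(Z, SSSZ)))))))))
  [12] S(S(S(S(S(S(mul(Z, add(Z, SSSZ))))))))
  [13] S^6(Z)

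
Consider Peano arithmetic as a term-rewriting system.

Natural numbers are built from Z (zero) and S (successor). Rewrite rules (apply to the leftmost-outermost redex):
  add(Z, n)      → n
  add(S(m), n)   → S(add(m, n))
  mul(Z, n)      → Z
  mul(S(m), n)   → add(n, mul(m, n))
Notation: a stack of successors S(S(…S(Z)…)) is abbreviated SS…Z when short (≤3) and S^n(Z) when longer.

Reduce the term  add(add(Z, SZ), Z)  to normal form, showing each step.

  start: add(add(Z, SZ), Z)
  step 1: add(SZ, Z)
  step 2: S(add(Z, Z))
  step 3: SZ

Answer: normal form = SZ  (in 3 steps)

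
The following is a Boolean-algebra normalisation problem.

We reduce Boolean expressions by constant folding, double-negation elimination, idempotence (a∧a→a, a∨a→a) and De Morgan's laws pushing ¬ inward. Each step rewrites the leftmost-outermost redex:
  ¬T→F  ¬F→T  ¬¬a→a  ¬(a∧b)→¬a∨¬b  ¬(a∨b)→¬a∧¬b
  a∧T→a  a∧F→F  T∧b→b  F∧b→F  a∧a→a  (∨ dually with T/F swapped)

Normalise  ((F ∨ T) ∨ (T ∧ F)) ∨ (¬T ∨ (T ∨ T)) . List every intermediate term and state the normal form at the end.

Answer: normal form = T  (in 3 steps)

Derivation:
  start: ((F ∨ T) ∨ (T ∧ F)) ∨ (¬T ∨ (T ∨ T))
  [1] (T ∨ (T ∧ F)) ∨ (¬T ∨ (T ∨ T))
  [2] T ∨ (¬T ∨ (T ∨ T))
  [3] T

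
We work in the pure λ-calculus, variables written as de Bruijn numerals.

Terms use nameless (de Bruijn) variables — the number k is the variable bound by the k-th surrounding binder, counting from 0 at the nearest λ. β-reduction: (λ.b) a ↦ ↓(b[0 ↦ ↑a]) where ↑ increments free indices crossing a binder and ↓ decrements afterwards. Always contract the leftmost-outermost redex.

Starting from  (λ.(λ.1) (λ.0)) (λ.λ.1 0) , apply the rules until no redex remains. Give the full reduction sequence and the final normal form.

Answer: normal form = λ.λ.1 0  (in 2 steps)

Derivation:
  start: (λ.(λ.1) (λ.0)) (λ.λ.1 0)
  step 1: (λ.λ.λ.1 0) (λ.0)
  step 2: λ.λ.1 0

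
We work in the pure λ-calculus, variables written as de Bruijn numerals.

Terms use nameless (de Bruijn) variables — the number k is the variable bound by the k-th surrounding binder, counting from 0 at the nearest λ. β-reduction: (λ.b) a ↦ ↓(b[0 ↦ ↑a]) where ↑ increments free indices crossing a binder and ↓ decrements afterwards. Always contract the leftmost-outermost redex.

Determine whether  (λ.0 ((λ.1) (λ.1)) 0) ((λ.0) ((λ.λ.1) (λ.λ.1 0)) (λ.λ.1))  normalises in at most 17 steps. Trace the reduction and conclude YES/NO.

  start: (λ.0 ((λ.1) (λ.1)) 0) ((λ.0) ((λ.λ.1) (λ.λ.1 0)) (λ.λ.1))
  [1] (λ.0) ((λ.λ.1) (λ.λ.1 0)) (λ.λ.1) ((λ.(λ.0) ((λ.λ.1) (λ.λ.1 0)) (λ.λ.1)) (λ.(λ.0) ((λ.λ.1) (λ.λ.1 0)) (λ.λ.1))) ((λ.0) ((λ.λ.1) (λ.λ.1 0)) (λ.λ.1))
  [2] (λ.λ.1) (λ.λ.1 0) (λ.λ.1) ((λ.(λ.0) ((λ.λ.1) (λ.λ.1 0)) (λ.λ.1)) (λ.(λ.0) ((λ.λ.1) (λ.λ.1 0)) (λ.λ.1))) ((λ.0) ((λ.λ.1) (λ.λ.1 0)) (λ.λ.1))
  [3] (λ.λ.λ.1 0) (λ.λ.1) ((λ.(λ.0) ((λ.λ.1) (λ.λ.1 0)) (λ.λ.1)) (λ.(λ.0) ((λ.λ.1) (λ.λ.1 0)) (λ.λ.1))) ((λ.0) ((λ.λ.1) (λ.λ.1 0)) (λ.λ.1))
  [4] (λ.λ.1 0) ((λ.(λ.0) ((λ.λ.1) (λ.λ.1 0)) (λ.λ.1)) (λ.(λ.0) ((λ.λ.1) (λ.λ.1 0)) (λ.λ.1))) ((λ.0) ((λ.λ.1) (λ.λ.1 0)) (λ.λ.1))
  [5] (λ.(λ.(λ.0) ((λ.λ.1) (λ.λ.1 0)) (λ.λ.1)) (λ.(λ.0) ((λ.λ.1) (λ.λ.1 0)) (λ.λ.1)) 0) ((λ.0) ((λ.λ.1) (λ.λ.1 0)) (λ.λ.1))
  [6] (λ.(λ.0) ((λ.λ.1) (λ.λ.1 0)) (λ.λ.1)) (λ.(λ.0) ((λ.λ.1) (λ.λ.1 0)) (λ.λ.1)) ((λ.0) ((λ.λ.1) (λ.λ.1 0)) (λ.λ.1))
  [7] (λ.0) ((λ.λ.1) (λ.λ.1 0)) (λ.λ.1) ((λ.0) ((λ.λ.1) (λ.λ.1 0)) (λ.λ.1))
  [8] (λ.λ.1) (λ.λ.1 0) (λ.λ.1) ((λ.0) ((λ.λ.1) (λ.λ.1 0)) (λ.λ.1))
  [9] (λ.λ.λ.1 0) (λ.λ.1) ((λ.0) ((λ.λ.1) (λ.λ.1 0)) (λ.λ.1))
  [10] (λ.λ.1 0) ((λ.0) ((λ.λ.1) (λ.λ.1 0)) (λ.λ.1))
  [11] λ.(λ.0) ((λ.λ.1) (λ.λ.1 0)) (λ.λ.1) 0
  [12] λ.(λ.λ.1) (λ.λ.1 0) (λ.λ.1) 0
  [13] λ.(λ.λ.λ.1 0) (λ.λ.1) 0
  [14] λ.(λ.λ.1 0) 0
  [15] λ.λ.1 0

Answer: YES — reaches normal form λ.λ.1 0 in 15 ≤ 17 steps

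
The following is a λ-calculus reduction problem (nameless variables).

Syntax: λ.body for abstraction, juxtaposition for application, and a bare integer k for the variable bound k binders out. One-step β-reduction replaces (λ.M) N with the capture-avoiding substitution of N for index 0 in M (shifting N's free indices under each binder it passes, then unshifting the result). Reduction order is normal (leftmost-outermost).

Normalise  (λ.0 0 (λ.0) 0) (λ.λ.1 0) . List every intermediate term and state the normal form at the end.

Answer: normal form = λ.λ.1 0  (in 6 steps)

Derivation:
  start: (λ.0 0 (λ.0) 0) (λ.λ.1 0)
  →1  (λ.λ.1 0) (λ.λ.1 0) (λ.0) (λ.λ.1 0)
  →2  (λ.(λ.λ.1 0) 0) (λ.0) (λ.λ.1 0)
  →3  (λ.λ.1 0) (λ.0) (λ.λ.1 0)
  →4  (λ.(λ.0) 0) (λ.λ.1 0)
  →5  (λ.0) (λ.λ.1 0)
  →6  λ.λ.1 0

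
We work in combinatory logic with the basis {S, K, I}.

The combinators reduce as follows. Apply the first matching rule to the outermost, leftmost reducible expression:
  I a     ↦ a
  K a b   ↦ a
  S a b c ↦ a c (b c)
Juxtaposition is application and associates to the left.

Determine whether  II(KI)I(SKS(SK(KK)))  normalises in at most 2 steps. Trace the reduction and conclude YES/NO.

  start: II(KI)I(SKS(SK(KK)))
  →1  I(KI)I(SKS(SK(KK)))
  →2  KII(SKS(SK(KK)))

Answer: NO — after 2 steps the term is KII(SKS(SK(KK))), not yet normal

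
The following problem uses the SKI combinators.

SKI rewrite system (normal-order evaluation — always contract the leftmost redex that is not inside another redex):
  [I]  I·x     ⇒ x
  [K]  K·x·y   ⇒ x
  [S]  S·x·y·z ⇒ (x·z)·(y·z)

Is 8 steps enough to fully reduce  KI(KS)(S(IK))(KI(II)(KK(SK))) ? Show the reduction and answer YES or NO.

Answer: YES — reaches normal form SKK in 6 ≤ 8 steps

Working:
  start: KI(KS)(S(IK))(KI(II)(KK(SK)))
  [1] I(S(IK))(KI(II)(KK(SK)))
  [2] S(IK)(KI(II)(KK(SK)))
  [3] SK(KI(II)(KK(SK)))
  [4] SK(I(KK(SK)))
  [5] SK(KK(SK))
  [6] SKK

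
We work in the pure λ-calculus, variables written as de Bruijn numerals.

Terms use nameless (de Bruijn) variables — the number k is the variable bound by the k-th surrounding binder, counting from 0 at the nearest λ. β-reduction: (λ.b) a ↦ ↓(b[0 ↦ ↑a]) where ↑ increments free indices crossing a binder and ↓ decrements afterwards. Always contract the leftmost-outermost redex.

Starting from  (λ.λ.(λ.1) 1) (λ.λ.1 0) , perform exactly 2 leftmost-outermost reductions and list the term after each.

Answer: after 2 steps: λ.0

Working:
  start: (λ.λ.(λ.1) 1) (λ.λ.1 0)
  →1  λ.(λ.1) (λ.λ.1 0)
  →2  λ.0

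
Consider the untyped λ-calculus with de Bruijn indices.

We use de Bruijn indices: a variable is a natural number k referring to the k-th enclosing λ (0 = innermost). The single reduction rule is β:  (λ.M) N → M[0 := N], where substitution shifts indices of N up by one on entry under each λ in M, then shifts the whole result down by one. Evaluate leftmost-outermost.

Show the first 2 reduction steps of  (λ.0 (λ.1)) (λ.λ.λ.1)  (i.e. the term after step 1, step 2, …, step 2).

Answer: after 2 steps: λ.λ.1

Reduction:
  start: (λ.0 (λ.1)) (λ.λ.λ.1)
  [1] (λ.λ.λ.1) (λ.λ.λ.λ.1)
  [2] λ.λ.1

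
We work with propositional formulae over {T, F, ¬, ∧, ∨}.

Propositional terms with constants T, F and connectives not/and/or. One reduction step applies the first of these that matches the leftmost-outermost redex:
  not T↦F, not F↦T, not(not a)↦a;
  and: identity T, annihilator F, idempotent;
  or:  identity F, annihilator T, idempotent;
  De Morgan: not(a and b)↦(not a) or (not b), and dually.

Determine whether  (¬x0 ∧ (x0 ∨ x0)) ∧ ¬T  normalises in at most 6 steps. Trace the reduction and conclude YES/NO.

Answer: YES — reaches normal form F in 3 ≤ 6 steps

Derivation:
  start: (¬x0 ∧ (x0 ∨ x0)) ∧ ¬T
  [1] (¬x0 ∧ x0) ∧ ¬T
  [2] (¬x0 ∧ x0) ∧ F
  [3] F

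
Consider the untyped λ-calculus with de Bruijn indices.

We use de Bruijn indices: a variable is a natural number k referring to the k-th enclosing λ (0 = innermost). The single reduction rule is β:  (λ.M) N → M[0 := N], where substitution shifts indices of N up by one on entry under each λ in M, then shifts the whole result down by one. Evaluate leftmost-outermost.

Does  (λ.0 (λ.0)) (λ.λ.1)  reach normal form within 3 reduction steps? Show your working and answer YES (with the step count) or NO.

  start: (λ.0 (λ.0)) (λ.λ.1)
  →1  (λ.λ.1) (λ.0)
  →2  λ.λ.0

Answer: YES — reaches normal form λ.λ.0 in 2 ≤ 3 steps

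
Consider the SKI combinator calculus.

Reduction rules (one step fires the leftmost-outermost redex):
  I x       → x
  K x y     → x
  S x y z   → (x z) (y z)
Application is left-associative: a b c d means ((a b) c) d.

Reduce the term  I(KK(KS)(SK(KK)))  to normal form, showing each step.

  start: I(KK(KS)(SK(KK)))
  [1] KK(KS)(SK(KK))
  [2] K(SK(KK))

Answer: normal form = K(SK(KK))  (in 2 steps)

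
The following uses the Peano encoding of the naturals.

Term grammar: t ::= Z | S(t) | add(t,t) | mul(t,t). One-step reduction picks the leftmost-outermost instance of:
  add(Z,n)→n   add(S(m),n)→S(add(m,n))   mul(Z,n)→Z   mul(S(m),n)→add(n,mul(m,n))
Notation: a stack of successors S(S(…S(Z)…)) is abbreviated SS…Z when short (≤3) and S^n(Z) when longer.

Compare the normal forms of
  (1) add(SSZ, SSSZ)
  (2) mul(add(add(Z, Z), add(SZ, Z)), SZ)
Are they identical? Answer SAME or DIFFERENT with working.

Answer: DIFFERENT — A ⇓ S^5(Z), B ⇓ SZ

Working:
Term A:
  start: add(SSZ, SSSZ)
  →1  S(add(SZ, SSSZ))
  →2  S(S(add(Z, SSSZ)))
  →3  S^5(Z)

Term B:
  start: mul(add(add(Z, Z), add(SZ, Z)), SZ)
  →1  mul(add(Z, add(SZ, Z)), SZ)
  →2  mul(add(SZ, Z), SZ)
  →3  mul(S(add(Z, Z)), SZ)
  →4  add(SZ, mul(add(Z, Z), SZ))
  →5  S(add(Z, mul(add(Z, Z), SZ)))
  →6  S(mul(add(Z, Z), SZ))
  →7  S(mul(Z, SZ))
  →8  SZ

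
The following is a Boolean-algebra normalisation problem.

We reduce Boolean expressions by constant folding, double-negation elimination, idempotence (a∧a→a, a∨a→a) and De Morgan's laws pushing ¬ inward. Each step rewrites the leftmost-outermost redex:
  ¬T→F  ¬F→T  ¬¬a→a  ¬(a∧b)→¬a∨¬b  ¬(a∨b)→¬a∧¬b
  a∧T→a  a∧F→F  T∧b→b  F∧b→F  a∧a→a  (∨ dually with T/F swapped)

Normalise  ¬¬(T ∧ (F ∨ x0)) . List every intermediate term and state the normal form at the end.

  start: ¬¬(T ∧ (F ∨ x0))
  →1  T ∧ (F ∨ x0)
  →2  F ∨ x0
  →3  x0

Answer: normal form = x0  (in 3 steps)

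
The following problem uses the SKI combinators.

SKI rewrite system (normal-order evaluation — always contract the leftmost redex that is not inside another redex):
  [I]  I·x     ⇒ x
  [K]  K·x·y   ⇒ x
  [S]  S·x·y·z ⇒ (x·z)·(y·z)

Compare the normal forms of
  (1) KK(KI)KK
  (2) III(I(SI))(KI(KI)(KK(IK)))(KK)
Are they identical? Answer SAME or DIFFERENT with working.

Answer: SAME — A ⇓ K, B ⇓ K

Derivation:
Term A:
  start: KK(KI)KK
  [1] KKK
  [2] K

Term B:
  start: III(I(SI))(KI(KI)(KK(IK)))(KK)
  [1] II(I(SI))(KI(KI)(KK(IK)))(KK)
  [2] I(I(SI))(KI(KI)(KK(IK)))(KK)
  [3] I(SI)(KI(KI)(KK(IK)))(KK)
  [4] SI(KI(KI)(KK(IK)))(KK)
  [5] I(KK)(KI(KI)(KK(IK))(KK))
  [6] KK(KI(KI)(KK(IK))(KK))
  [7] K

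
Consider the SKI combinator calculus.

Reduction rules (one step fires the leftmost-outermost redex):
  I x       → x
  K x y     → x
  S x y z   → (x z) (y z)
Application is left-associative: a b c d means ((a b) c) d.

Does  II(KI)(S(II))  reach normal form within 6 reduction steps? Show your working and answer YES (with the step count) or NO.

  start: II(KI)(S(II))
  →1  I(KI)(S(II))
  →2  KI(S(II))
  →3  I

Answer: YES — reaches normal form I in 3 ≤ 6 steps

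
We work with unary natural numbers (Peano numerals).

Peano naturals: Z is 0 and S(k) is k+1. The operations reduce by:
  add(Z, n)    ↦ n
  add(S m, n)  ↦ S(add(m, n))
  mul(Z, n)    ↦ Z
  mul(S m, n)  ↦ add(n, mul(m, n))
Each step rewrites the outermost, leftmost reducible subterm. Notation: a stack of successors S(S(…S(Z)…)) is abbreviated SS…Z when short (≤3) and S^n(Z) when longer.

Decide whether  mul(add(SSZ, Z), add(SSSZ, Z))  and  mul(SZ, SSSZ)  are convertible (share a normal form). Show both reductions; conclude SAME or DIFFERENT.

Answer: DIFFERENT — A ⇓ S^6(Z), B ⇓ SSSZ

Working:
Term A:
  start: mul(add(SSZ, Z), add(SSSZ, Z))
  →1  mul(S(add(SZ, Z)), add(SSSZ, Z))
  →2  add(add(SSSZ, Z), mul(add(SZ, Z), add(SSSZ, Z)))
  →3  add(S(add(SSZ, Z)), mul(add(SZ, Z), add(SSSZ, Z)))
  →4  S(add(add(SSZ, Z), mul(add(SZ, Z), add(SSSZ, Z))))
  →5  S(add(S(add(SZ, Z)), mul(add(SZ, Z), add(SSSZ, Z))))
  →6  S(S(add(add(SZ, Z), mul(add(SZ, Z), add(SSSZ, Z)))))
  →7  S(S(add(S(add(Z, Z)), mul(add(SZ, Z), add(SSSZ, Z)))))
  →8  S(S(S(add(add(Z, Z), mul(add(SZ, Z), add(SSSZ, Z))))))
  →9  S(S(S(add(Z, mul(add(SZ, Z), add(SSSZ, Z))))))
  →10  S(S(S(mul(add(SZ, Z), add(SSSZ, Z)))))
  →11  S(S(S(mul(S(add(Z, Z)), add(SSSZ, Z)))))
  →12  S(S(S(add(add(SSSZ, Z), mul(add(Z, Z), add(SSSZ, Z))))))
  →13  S(S(S(add(S(add(SSZ, Z)), mul(add(Z, Z), add(SSSZ, Z))))))
  →14  S(S(S(S(add(add(SSZ, Z), mul(add(Z, Z), add(SSSZ, Z)))))))
  →15  S(S(S(S(add(S(add(SZ, Z)), mul(add(Z, Z), add(SSSZ, Z)))))))
  →16  S(S(S(S(S(add(add(SZ, Z), mul(add(Z, Z), add(SSSZ, Z))))))))
  →17  S(S(S(S(S(add(S(add(Z, Z)), mul(add(Z, Z), add(SSSZ, Z))))))))
  →18  S(S(S(S(S(S(add(add(Z, Z), mul(add(Z, Z), add(SSSZ, Z)))))))))
  →19  S(S(S(S(S(S(add(Z, mul(add(Z, Z), add(SSSZ, Z)))))))))
  →20  S(S(S(S(S(S(mul(add(Z, Z), add(SSSZ, Z))))))))
  →21  S(S(S(S(S(S(mul(Z, add(SSSZ, Z))))))))
  →22  S^6(Z)

Term B:
  start: mul(SZ, SSSZ)
  →1  add(SSSZ, mul(Z, SSSZ))
  →2  S(add(SSZ, mul(Z, SSSZ)))
  →3  S(S(add(SZ, mul(Z, SSSZ))))
  →4  S(S(S(add(Z, mul(Z, SSSZ)))))
  →5  S(S(S(mul(Z, SSSZ))))
  →6  SSSZ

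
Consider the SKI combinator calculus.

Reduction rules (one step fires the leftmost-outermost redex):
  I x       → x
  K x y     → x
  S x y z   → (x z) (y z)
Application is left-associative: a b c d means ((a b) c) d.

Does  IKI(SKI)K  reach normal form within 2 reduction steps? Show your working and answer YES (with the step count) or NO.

Answer: NO — after 2 steps the term is IK, not yet normal

Working:
  start: IKI(SKI)K
  [1] KI(SKI)K
  [2] IK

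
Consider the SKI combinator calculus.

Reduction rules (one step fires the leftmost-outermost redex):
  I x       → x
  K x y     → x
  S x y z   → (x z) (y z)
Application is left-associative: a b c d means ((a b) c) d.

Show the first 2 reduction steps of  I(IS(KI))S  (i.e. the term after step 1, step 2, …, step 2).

Answer: after 2 steps: S(KI)S

Derivation:
  start: I(IS(KI))S
  step 1: IS(KI)S
  step 2: S(KI)S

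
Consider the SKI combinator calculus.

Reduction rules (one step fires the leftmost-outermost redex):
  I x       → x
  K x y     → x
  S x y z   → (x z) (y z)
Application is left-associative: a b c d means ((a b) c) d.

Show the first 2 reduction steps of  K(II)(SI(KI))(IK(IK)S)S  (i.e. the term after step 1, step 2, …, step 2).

  start: K(II)(SI(KI))(IK(IK)S)S
  step 1: II(IK(IK)S)S
  step 2: I(IK(IK)S)S

Answer: after 2 steps: I(IK(IK)S)S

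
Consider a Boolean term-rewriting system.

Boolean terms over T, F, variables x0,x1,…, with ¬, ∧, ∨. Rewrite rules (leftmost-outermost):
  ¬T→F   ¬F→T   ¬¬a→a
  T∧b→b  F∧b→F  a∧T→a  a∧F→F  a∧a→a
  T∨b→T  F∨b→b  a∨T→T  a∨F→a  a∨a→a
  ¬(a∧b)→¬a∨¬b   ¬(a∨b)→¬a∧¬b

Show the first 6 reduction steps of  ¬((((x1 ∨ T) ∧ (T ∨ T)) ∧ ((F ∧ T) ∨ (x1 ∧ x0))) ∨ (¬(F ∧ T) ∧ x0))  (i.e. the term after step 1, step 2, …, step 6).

  start: ¬((((x1 ∨ T) ∧ (T ∨ T)) ∧ ((F ∧ T) ∨ (x1 ∧ x0))) ∨ (¬(F ∧ T) ∧ x0))
  step 1: ¬(((x1 ∨ T) ∧ (T ∨ T)) ∧ ((F ∧ T) ∨ (x1 ∧ x0))) ∧ ¬(¬(F ∧ T) ∧ x0)
  step 2: (¬((x1 ∨ T) ∧ (T ∨ T)) ∨ ¬((F ∧ T) ∨ (x1 ∧ x0))) ∧ ¬(¬(F ∧ T) ∧ x0)
  step 3: ((¬(x1 ∨ T) ∨ ¬(T ∨ T)) ∨ ¬((F ∧ T) ∨ (x1 ∧ x0))) ∧ ¬(¬(F ∧ T) ∧ x0)
  step 4: (((¬x1 ∧ ¬T) ∨ ¬(T ∨ T)) ∨ ¬((F ∧ T) ∨ (x1 ∧ x0))) ∧ ¬(¬(F ∧ T) ∧ x0)
  step 5: (((¬x1 ∧ F) ∨ ¬(T ∨ T)) ∨ ¬((F ∧ T) ∨ (x1 ∧ x0))) ∧ ¬(¬(F ∧ T) ∧ x0)
  step 6: ((F ∨ ¬(T ∨ T)) ∨ ¬((F ∧ T) ∨ (x1 ∧ x0))) ∧ ¬(¬(F ∧ T) ∧ x0)

Answer: after 6 steps: ((F ∨ ¬(T ∨ T)) ∨ ¬((F ∧ T) ∨ (x1 ∧ x0))) ∧ ¬(¬(F ∧ T) ∧ x0)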